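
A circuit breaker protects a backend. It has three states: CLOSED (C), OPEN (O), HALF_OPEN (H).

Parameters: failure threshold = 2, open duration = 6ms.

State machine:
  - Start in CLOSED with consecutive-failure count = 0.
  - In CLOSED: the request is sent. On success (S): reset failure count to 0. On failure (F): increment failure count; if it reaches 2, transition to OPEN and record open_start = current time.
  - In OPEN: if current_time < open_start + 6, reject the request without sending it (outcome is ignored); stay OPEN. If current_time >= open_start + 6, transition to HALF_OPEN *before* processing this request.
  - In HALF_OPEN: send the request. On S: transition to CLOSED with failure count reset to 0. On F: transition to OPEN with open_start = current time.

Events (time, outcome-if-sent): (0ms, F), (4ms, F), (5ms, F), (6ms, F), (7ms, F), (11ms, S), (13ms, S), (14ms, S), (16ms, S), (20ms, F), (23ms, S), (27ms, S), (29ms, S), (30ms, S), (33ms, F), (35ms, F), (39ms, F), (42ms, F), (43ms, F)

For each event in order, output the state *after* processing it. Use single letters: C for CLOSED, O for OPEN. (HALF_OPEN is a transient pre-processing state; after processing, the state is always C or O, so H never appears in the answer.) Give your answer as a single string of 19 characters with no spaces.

State after each event:
  event#1 t=0ms outcome=F: state=CLOSED
  event#2 t=4ms outcome=F: state=OPEN
  event#3 t=5ms outcome=F: state=OPEN
  event#4 t=6ms outcome=F: state=OPEN
  event#5 t=7ms outcome=F: state=OPEN
  event#6 t=11ms outcome=S: state=CLOSED
  event#7 t=13ms outcome=S: state=CLOSED
  event#8 t=14ms outcome=S: state=CLOSED
  event#9 t=16ms outcome=S: state=CLOSED
  event#10 t=20ms outcome=F: state=CLOSED
  event#11 t=23ms outcome=S: state=CLOSED
  event#12 t=27ms outcome=S: state=CLOSED
  event#13 t=29ms outcome=S: state=CLOSED
  event#14 t=30ms outcome=S: state=CLOSED
  event#15 t=33ms outcome=F: state=CLOSED
  event#16 t=35ms outcome=F: state=OPEN
  event#17 t=39ms outcome=F: state=OPEN
  event#18 t=42ms outcome=F: state=OPEN
  event#19 t=43ms outcome=F: state=OPEN

Answer: COOOOCCCCCCCCCCOOOO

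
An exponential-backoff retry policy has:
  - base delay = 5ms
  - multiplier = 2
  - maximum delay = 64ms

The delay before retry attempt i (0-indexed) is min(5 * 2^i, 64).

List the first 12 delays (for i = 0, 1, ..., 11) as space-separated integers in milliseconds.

Computing each delay:
  i=0: min(5*2^0, 64) = 5
  i=1: min(5*2^1, 64) = 10
  i=2: min(5*2^2, 64) = 20
  i=3: min(5*2^3, 64) = 40
  i=4: min(5*2^4, 64) = 64
  i=5: min(5*2^5, 64) = 64
  i=6: min(5*2^6, 64) = 64
  i=7: min(5*2^7, 64) = 64
  i=8: min(5*2^8, 64) = 64
  i=9: min(5*2^9, 64) = 64
  i=10: min(5*2^10, 64) = 64
  i=11: min(5*2^11, 64) = 64

Answer: 5 10 20 40 64 64 64 64 64 64 64 64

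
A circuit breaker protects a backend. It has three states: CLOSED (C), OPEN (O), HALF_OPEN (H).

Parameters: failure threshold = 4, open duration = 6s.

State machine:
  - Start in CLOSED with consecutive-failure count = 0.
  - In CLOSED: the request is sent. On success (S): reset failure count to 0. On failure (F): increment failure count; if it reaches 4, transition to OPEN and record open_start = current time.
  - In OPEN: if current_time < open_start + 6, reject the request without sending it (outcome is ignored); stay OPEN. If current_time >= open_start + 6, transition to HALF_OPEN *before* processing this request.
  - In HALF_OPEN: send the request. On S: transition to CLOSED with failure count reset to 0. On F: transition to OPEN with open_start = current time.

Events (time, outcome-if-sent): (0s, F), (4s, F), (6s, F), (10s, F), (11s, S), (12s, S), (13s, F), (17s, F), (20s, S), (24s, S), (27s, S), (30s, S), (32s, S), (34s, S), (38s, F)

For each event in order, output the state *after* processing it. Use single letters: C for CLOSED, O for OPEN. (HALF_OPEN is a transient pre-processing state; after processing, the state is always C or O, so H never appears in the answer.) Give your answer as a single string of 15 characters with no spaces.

State after each event:
  event#1 t=0s outcome=F: state=CLOSED
  event#2 t=4s outcome=F: state=CLOSED
  event#3 t=6s outcome=F: state=CLOSED
  event#4 t=10s outcome=F: state=OPEN
  event#5 t=11s outcome=S: state=OPEN
  event#6 t=12s outcome=S: state=OPEN
  event#7 t=13s outcome=F: state=OPEN
  event#8 t=17s outcome=F: state=OPEN
  event#9 t=20s outcome=S: state=OPEN
  event#10 t=24s outcome=S: state=CLOSED
  event#11 t=27s outcome=S: state=CLOSED
  event#12 t=30s outcome=S: state=CLOSED
  event#13 t=32s outcome=S: state=CLOSED
  event#14 t=34s outcome=S: state=CLOSED
  event#15 t=38s outcome=F: state=CLOSED

Answer: CCCOOOOOOCCCCCC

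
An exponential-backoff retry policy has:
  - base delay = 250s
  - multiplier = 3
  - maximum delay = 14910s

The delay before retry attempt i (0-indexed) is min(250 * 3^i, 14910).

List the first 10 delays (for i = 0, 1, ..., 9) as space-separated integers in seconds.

Answer: 250 750 2250 6750 14910 14910 14910 14910 14910 14910

Derivation:
Computing each delay:
  i=0: min(250*3^0, 14910) = 250
  i=1: min(250*3^1, 14910) = 750
  i=2: min(250*3^2, 14910) = 2250
  i=3: min(250*3^3, 14910) = 6750
  i=4: min(250*3^4, 14910) = 14910
  i=5: min(250*3^5, 14910) = 14910
  i=6: min(250*3^6, 14910) = 14910
  i=7: min(250*3^7, 14910) = 14910
  i=8: min(250*3^8, 14910) = 14910
  i=9: min(250*3^9, 14910) = 14910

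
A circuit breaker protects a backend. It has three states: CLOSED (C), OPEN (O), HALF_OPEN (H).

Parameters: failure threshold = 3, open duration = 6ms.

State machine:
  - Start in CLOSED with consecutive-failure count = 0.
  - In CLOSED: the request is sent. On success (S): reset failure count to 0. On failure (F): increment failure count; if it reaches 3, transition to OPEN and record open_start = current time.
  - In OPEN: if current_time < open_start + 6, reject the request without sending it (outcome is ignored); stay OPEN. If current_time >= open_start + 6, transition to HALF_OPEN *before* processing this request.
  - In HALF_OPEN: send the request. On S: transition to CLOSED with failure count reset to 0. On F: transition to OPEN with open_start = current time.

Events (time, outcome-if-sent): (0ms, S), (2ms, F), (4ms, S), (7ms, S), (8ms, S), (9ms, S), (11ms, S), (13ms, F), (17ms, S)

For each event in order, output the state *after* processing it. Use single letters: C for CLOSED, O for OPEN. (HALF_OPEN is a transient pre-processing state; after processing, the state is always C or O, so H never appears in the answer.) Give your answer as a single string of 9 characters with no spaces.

State after each event:
  event#1 t=0ms outcome=S: state=CLOSED
  event#2 t=2ms outcome=F: state=CLOSED
  event#3 t=4ms outcome=S: state=CLOSED
  event#4 t=7ms outcome=S: state=CLOSED
  event#5 t=8ms outcome=S: state=CLOSED
  event#6 t=9ms outcome=S: state=CLOSED
  event#7 t=11ms outcome=S: state=CLOSED
  event#8 t=13ms outcome=F: state=CLOSED
  event#9 t=17ms outcome=S: state=CLOSED

Answer: CCCCCCCCC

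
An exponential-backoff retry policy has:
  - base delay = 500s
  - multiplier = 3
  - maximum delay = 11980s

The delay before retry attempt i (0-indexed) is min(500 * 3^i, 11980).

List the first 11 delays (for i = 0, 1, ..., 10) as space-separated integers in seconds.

Answer: 500 1500 4500 11980 11980 11980 11980 11980 11980 11980 11980

Derivation:
Computing each delay:
  i=0: min(500*3^0, 11980) = 500
  i=1: min(500*3^1, 11980) = 1500
  i=2: min(500*3^2, 11980) = 4500
  i=3: min(500*3^3, 11980) = 11980
  i=4: min(500*3^4, 11980) = 11980
  i=5: min(500*3^5, 11980) = 11980
  i=6: min(500*3^6, 11980) = 11980
  i=7: min(500*3^7, 11980) = 11980
  i=8: min(500*3^8, 11980) = 11980
  i=9: min(500*3^9, 11980) = 11980
  i=10: min(500*3^10, 11980) = 11980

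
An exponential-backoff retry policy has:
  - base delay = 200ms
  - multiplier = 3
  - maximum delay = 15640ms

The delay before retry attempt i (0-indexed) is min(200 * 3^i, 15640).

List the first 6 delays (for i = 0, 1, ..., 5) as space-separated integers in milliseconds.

Computing each delay:
  i=0: min(200*3^0, 15640) = 200
  i=1: min(200*3^1, 15640) = 600
  i=2: min(200*3^2, 15640) = 1800
  i=3: min(200*3^3, 15640) = 5400
  i=4: min(200*3^4, 15640) = 15640
  i=5: min(200*3^5, 15640) = 15640

Answer: 200 600 1800 5400 15640 15640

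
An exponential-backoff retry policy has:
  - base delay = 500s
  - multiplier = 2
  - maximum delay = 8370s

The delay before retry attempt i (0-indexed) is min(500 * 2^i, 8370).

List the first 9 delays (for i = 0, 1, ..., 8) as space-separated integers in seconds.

Computing each delay:
  i=0: min(500*2^0, 8370) = 500
  i=1: min(500*2^1, 8370) = 1000
  i=2: min(500*2^2, 8370) = 2000
  i=3: min(500*2^3, 8370) = 4000
  i=4: min(500*2^4, 8370) = 8000
  i=5: min(500*2^5, 8370) = 8370
  i=6: min(500*2^6, 8370) = 8370
  i=7: min(500*2^7, 8370) = 8370
  i=8: min(500*2^8, 8370) = 8370

Answer: 500 1000 2000 4000 8000 8370 8370 8370 8370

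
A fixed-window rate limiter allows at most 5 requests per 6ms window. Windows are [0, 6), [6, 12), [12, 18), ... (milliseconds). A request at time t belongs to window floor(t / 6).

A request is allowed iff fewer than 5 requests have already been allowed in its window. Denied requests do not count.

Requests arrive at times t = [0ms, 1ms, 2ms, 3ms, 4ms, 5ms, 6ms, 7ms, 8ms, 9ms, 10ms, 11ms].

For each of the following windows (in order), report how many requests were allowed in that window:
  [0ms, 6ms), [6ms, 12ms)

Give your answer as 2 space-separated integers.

Answer: 5 5

Derivation:
Processing requests:
  req#1 t=0ms (window 0): ALLOW
  req#2 t=1ms (window 0): ALLOW
  req#3 t=2ms (window 0): ALLOW
  req#4 t=3ms (window 0): ALLOW
  req#5 t=4ms (window 0): ALLOW
  req#6 t=5ms (window 0): DENY
  req#7 t=6ms (window 1): ALLOW
  req#8 t=7ms (window 1): ALLOW
  req#9 t=8ms (window 1): ALLOW
  req#10 t=9ms (window 1): ALLOW
  req#11 t=10ms (window 1): ALLOW
  req#12 t=11ms (window 1): DENY

Allowed counts by window: 5 5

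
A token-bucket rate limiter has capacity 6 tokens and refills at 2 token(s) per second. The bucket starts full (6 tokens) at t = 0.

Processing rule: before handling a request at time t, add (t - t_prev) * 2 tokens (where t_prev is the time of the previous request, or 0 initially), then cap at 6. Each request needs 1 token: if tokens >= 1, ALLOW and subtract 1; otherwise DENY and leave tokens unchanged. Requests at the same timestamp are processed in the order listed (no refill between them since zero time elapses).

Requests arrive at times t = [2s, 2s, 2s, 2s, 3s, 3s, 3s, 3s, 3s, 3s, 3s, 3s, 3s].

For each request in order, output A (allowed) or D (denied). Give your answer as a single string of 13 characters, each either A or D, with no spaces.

Simulating step by step:
  req#1 t=2s: ALLOW
  req#2 t=2s: ALLOW
  req#3 t=2s: ALLOW
  req#4 t=2s: ALLOW
  req#5 t=3s: ALLOW
  req#6 t=3s: ALLOW
  req#7 t=3s: ALLOW
  req#8 t=3s: ALLOW
  req#9 t=3s: DENY
  req#10 t=3s: DENY
  req#11 t=3s: DENY
  req#12 t=3s: DENY
  req#13 t=3s: DENY

Answer: AAAAAAAADDDDD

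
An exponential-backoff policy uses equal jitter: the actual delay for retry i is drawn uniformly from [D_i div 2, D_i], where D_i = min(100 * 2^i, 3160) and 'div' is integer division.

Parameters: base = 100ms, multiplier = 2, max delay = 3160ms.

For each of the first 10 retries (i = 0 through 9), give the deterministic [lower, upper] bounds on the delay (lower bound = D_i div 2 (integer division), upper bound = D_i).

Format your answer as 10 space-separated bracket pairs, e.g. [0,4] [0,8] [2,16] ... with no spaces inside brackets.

Answer: [50,100] [100,200] [200,400] [400,800] [800,1600] [1580,3160] [1580,3160] [1580,3160] [1580,3160] [1580,3160]

Derivation:
Computing bounds per retry:
  i=0: D_i=min(100*2^0,3160)=100, bounds=[50,100]
  i=1: D_i=min(100*2^1,3160)=200, bounds=[100,200]
  i=2: D_i=min(100*2^2,3160)=400, bounds=[200,400]
  i=3: D_i=min(100*2^3,3160)=800, bounds=[400,800]
  i=4: D_i=min(100*2^4,3160)=1600, bounds=[800,1600]
  i=5: D_i=min(100*2^5,3160)=3160, bounds=[1580,3160]
  i=6: D_i=min(100*2^6,3160)=3160, bounds=[1580,3160]
  i=7: D_i=min(100*2^7,3160)=3160, bounds=[1580,3160]
  i=8: D_i=min(100*2^8,3160)=3160, bounds=[1580,3160]
  i=9: D_i=min(100*2^9,3160)=3160, bounds=[1580,3160]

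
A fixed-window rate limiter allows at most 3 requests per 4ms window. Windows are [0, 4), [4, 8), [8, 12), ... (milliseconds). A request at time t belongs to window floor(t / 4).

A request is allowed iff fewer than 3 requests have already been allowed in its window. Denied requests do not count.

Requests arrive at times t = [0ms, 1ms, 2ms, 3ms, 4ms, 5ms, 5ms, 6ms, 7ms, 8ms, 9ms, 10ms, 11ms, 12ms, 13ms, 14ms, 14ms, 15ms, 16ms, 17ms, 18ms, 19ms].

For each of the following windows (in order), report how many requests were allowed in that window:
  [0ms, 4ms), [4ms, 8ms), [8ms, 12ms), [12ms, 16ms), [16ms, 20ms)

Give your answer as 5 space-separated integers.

Answer: 3 3 3 3 3

Derivation:
Processing requests:
  req#1 t=0ms (window 0): ALLOW
  req#2 t=1ms (window 0): ALLOW
  req#3 t=2ms (window 0): ALLOW
  req#4 t=3ms (window 0): DENY
  req#5 t=4ms (window 1): ALLOW
  req#6 t=5ms (window 1): ALLOW
  req#7 t=5ms (window 1): ALLOW
  req#8 t=6ms (window 1): DENY
  req#9 t=7ms (window 1): DENY
  req#10 t=8ms (window 2): ALLOW
  req#11 t=9ms (window 2): ALLOW
  req#12 t=10ms (window 2): ALLOW
  req#13 t=11ms (window 2): DENY
  req#14 t=12ms (window 3): ALLOW
  req#15 t=13ms (window 3): ALLOW
  req#16 t=14ms (window 3): ALLOW
  req#17 t=14ms (window 3): DENY
  req#18 t=15ms (window 3): DENY
  req#19 t=16ms (window 4): ALLOW
  req#20 t=17ms (window 4): ALLOW
  req#21 t=18ms (window 4): ALLOW
  req#22 t=19ms (window 4): DENY

Allowed counts by window: 3 3 3 3 3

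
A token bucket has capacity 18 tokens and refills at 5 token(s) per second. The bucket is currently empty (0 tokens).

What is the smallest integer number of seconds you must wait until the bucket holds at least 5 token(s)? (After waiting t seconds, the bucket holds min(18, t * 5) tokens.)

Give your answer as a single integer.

Need t * 5 >= 5, so t >= 5/5.
Smallest integer t = ceil(5/5) = 1.

Answer: 1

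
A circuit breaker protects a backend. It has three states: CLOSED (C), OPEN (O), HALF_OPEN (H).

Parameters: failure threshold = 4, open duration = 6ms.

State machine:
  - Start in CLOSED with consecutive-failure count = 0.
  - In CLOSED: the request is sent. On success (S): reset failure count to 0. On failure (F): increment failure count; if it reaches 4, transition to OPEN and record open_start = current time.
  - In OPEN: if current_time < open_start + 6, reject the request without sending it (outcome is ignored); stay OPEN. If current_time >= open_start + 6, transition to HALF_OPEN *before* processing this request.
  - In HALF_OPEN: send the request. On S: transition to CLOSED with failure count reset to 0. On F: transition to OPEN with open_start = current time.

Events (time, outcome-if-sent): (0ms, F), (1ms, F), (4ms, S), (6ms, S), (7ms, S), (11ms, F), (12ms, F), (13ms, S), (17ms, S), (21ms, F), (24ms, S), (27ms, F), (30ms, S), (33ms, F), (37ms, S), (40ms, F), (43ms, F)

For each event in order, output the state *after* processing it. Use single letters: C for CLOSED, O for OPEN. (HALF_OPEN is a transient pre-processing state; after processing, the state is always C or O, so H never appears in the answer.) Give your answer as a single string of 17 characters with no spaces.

State after each event:
  event#1 t=0ms outcome=F: state=CLOSED
  event#2 t=1ms outcome=F: state=CLOSED
  event#3 t=4ms outcome=S: state=CLOSED
  event#4 t=6ms outcome=S: state=CLOSED
  event#5 t=7ms outcome=S: state=CLOSED
  event#6 t=11ms outcome=F: state=CLOSED
  event#7 t=12ms outcome=F: state=CLOSED
  event#8 t=13ms outcome=S: state=CLOSED
  event#9 t=17ms outcome=S: state=CLOSED
  event#10 t=21ms outcome=F: state=CLOSED
  event#11 t=24ms outcome=S: state=CLOSED
  event#12 t=27ms outcome=F: state=CLOSED
  event#13 t=30ms outcome=S: state=CLOSED
  event#14 t=33ms outcome=F: state=CLOSED
  event#15 t=37ms outcome=S: state=CLOSED
  event#16 t=40ms outcome=F: state=CLOSED
  event#17 t=43ms outcome=F: state=CLOSED

Answer: CCCCCCCCCCCCCCCCC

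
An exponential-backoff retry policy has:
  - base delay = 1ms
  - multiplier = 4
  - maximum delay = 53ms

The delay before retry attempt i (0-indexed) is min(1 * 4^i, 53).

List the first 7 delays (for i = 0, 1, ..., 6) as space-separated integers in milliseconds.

Answer: 1 4 16 53 53 53 53

Derivation:
Computing each delay:
  i=0: min(1*4^0, 53) = 1
  i=1: min(1*4^1, 53) = 4
  i=2: min(1*4^2, 53) = 16
  i=3: min(1*4^3, 53) = 53
  i=4: min(1*4^4, 53) = 53
  i=5: min(1*4^5, 53) = 53
  i=6: min(1*4^6, 53) = 53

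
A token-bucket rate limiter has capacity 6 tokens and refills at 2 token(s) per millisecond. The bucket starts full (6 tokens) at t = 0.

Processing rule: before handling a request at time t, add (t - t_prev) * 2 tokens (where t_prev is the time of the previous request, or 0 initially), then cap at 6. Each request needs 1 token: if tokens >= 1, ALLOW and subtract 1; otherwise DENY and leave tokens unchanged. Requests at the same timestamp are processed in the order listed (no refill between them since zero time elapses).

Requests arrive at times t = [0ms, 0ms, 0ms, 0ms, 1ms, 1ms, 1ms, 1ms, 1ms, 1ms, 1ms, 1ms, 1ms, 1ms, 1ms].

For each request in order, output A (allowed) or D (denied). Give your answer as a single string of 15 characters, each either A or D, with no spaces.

Simulating step by step:
  req#1 t=0ms: ALLOW
  req#2 t=0ms: ALLOW
  req#3 t=0ms: ALLOW
  req#4 t=0ms: ALLOW
  req#5 t=1ms: ALLOW
  req#6 t=1ms: ALLOW
  req#7 t=1ms: ALLOW
  req#8 t=1ms: ALLOW
  req#9 t=1ms: DENY
  req#10 t=1ms: DENY
  req#11 t=1ms: DENY
  req#12 t=1ms: DENY
  req#13 t=1ms: DENY
  req#14 t=1ms: DENY
  req#15 t=1ms: DENY

Answer: AAAAAAAADDDDDDD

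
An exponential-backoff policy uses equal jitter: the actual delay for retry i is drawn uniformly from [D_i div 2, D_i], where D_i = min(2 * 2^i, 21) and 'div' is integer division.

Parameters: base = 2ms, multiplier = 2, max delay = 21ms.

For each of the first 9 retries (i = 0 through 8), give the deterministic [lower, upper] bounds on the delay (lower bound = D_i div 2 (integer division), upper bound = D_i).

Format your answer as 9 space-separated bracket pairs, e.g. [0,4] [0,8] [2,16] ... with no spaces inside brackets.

Answer: [1,2] [2,4] [4,8] [8,16] [10,21] [10,21] [10,21] [10,21] [10,21]

Derivation:
Computing bounds per retry:
  i=0: D_i=min(2*2^0,21)=2, bounds=[1,2]
  i=1: D_i=min(2*2^1,21)=4, bounds=[2,4]
  i=2: D_i=min(2*2^2,21)=8, bounds=[4,8]
  i=3: D_i=min(2*2^3,21)=16, bounds=[8,16]
  i=4: D_i=min(2*2^4,21)=21, bounds=[10,21]
  i=5: D_i=min(2*2^5,21)=21, bounds=[10,21]
  i=6: D_i=min(2*2^6,21)=21, bounds=[10,21]
  i=7: D_i=min(2*2^7,21)=21, bounds=[10,21]
  i=8: D_i=min(2*2^8,21)=21, bounds=[10,21]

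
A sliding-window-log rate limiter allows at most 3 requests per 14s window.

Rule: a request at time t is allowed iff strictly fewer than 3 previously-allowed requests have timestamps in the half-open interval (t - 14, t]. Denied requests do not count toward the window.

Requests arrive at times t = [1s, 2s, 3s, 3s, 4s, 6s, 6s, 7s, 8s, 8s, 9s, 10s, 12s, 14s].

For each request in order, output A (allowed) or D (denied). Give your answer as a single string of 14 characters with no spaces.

Tracking allowed requests in the window:
  req#1 t=1s: ALLOW
  req#2 t=2s: ALLOW
  req#3 t=3s: ALLOW
  req#4 t=3s: DENY
  req#5 t=4s: DENY
  req#6 t=6s: DENY
  req#7 t=6s: DENY
  req#8 t=7s: DENY
  req#9 t=8s: DENY
  req#10 t=8s: DENY
  req#11 t=9s: DENY
  req#12 t=10s: DENY
  req#13 t=12s: DENY
  req#14 t=14s: DENY

Answer: AAADDDDDDDDDDD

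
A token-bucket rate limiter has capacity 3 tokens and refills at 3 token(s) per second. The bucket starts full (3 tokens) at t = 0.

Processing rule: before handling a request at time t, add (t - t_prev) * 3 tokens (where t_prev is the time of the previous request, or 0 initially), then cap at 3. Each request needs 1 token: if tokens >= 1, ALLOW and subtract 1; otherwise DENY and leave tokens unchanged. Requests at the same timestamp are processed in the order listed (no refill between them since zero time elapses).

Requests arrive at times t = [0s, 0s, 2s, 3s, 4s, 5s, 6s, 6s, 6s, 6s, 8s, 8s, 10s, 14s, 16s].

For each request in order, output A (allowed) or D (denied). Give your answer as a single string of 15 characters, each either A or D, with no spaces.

Answer: AAAAAAAAADAAAAA

Derivation:
Simulating step by step:
  req#1 t=0s: ALLOW
  req#2 t=0s: ALLOW
  req#3 t=2s: ALLOW
  req#4 t=3s: ALLOW
  req#5 t=4s: ALLOW
  req#6 t=5s: ALLOW
  req#7 t=6s: ALLOW
  req#8 t=6s: ALLOW
  req#9 t=6s: ALLOW
  req#10 t=6s: DENY
  req#11 t=8s: ALLOW
  req#12 t=8s: ALLOW
  req#13 t=10s: ALLOW
  req#14 t=14s: ALLOW
  req#15 t=16s: ALLOW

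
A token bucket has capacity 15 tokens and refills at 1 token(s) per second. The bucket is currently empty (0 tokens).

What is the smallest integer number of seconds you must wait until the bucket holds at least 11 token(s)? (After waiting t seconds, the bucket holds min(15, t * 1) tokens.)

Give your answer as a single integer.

Need t * 1 >= 11, so t >= 11/1.
Smallest integer t = ceil(11/1) = 11.

Answer: 11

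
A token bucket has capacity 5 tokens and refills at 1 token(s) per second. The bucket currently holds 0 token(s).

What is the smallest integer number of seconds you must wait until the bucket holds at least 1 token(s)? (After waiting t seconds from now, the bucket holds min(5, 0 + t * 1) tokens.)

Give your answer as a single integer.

Need 0 + t * 1 >= 1, so t >= 1/1.
Smallest integer t = ceil(1/1) = 1.

Answer: 1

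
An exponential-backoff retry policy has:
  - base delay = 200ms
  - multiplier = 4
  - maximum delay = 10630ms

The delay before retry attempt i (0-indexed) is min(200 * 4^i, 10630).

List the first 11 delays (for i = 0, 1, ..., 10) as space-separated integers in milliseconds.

Computing each delay:
  i=0: min(200*4^0, 10630) = 200
  i=1: min(200*4^1, 10630) = 800
  i=2: min(200*4^2, 10630) = 3200
  i=3: min(200*4^3, 10630) = 10630
  i=4: min(200*4^4, 10630) = 10630
  i=5: min(200*4^5, 10630) = 10630
  i=6: min(200*4^6, 10630) = 10630
  i=7: min(200*4^7, 10630) = 10630
  i=8: min(200*4^8, 10630) = 10630
  i=9: min(200*4^9, 10630) = 10630
  i=10: min(200*4^10, 10630) = 10630

Answer: 200 800 3200 10630 10630 10630 10630 10630 10630 10630 10630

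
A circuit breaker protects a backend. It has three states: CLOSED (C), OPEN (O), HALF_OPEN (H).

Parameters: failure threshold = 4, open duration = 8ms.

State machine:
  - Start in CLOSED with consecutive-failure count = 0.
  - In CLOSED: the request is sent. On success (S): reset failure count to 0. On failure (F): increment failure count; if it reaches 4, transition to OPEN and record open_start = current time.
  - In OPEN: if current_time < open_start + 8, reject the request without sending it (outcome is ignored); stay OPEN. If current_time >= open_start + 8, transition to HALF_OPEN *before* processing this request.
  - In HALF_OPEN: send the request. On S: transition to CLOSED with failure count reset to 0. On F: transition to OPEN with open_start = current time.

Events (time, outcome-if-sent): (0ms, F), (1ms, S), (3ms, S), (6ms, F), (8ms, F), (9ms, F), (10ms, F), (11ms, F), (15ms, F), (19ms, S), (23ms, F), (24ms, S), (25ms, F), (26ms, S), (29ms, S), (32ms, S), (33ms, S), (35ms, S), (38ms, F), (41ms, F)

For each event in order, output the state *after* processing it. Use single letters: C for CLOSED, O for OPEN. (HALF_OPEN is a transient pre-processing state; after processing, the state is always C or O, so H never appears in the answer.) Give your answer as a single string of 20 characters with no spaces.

Answer: CCCCCCOOOCCCCCCCCCCC

Derivation:
State after each event:
  event#1 t=0ms outcome=F: state=CLOSED
  event#2 t=1ms outcome=S: state=CLOSED
  event#3 t=3ms outcome=S: state=CLOSED
  event#4 t=6ms outcome=F: state=CLOSED
  event#5 t=8ms outcome=F: state=CLOSED
  event#6 t=9ms outcome=F: state=CLOSED
  event#7 t=10ms outcome=F: state=OPEN
  event#8 t=11ms outcome=F: state=OPEN
  event#9 t=15ms outcome=F: state=OPEN
  event#10 t=19ms outcome=S: state=CLOSED
  event#11 t=23ms outcome=F: state=CLOSED
  event#12 t=24ms outcome=S: state=CLOSED
  event#13 t=25ms outcome=F: state=CLOSED
  event#14 t=26ms outcome=S: state=CLOSED
  event#15 t=29ms outcome=S: state=CLOSED
  event#16 t=32ms outcome=S: state=CLOSED
  event#17 t=33ms outcome=S: state=CLOSED
  event#18 t=35ms outcome=S: state=CLOSED
  event#19 t=38ms outcome=F: state=CLOSED
  event#20 t=41ms outcome=F: state=CLOSED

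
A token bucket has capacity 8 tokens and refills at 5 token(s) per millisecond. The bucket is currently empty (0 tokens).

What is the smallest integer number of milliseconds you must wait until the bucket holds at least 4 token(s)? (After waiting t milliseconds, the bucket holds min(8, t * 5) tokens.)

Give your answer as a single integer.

Answer: 1

Derivation:
Need t * 5 >= 4, so t >= 4/5.
Smallest integer t = ceil(4/5) = 1.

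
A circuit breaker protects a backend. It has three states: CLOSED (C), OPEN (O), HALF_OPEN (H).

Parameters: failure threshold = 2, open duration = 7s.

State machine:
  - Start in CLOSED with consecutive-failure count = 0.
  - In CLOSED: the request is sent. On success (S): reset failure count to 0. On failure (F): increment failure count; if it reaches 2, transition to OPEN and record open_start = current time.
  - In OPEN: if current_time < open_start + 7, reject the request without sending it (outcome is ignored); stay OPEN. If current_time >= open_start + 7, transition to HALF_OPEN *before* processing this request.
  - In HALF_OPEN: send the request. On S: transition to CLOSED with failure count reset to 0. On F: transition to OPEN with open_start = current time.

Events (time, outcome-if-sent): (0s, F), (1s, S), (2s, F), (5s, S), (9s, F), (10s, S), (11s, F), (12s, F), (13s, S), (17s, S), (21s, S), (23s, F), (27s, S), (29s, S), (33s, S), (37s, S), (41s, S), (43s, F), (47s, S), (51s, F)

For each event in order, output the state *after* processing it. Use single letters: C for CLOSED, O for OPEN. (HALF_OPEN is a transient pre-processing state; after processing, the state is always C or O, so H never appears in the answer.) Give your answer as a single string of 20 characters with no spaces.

Answer: CCCCCCCOOOCCCCCCCCCC

Derivation:
State after each event:
  event#1 t=0s outcome=F: state=CLOSED
  event#2 t=1s outcome=S: state=CLOSED
  event#3 t=2s outcome=F: state=CLOSED
  event#4 t=5s outcome=S: state=CLOSED
  event#5 t=9s outcome=F: state=CLOSED
  event#6 t=10s outcome=S: state=CLOSED
  event#7 t=11s outcome=F: state=CLOSED
  event#8 t=12s outcome=F: state=OPEN
  event#9 t=13s outcome=S: state=OPEN
  event#10 t=17s outcome=S: state=OPEN
  event#11 t=21s outcome=S: state=CLOSED
  event#12 t=23s outcome=F: state=CLOSED
  event#13 t=27s outcome=S: state=CLOSED
  event#14 t=29s outcome=S: state=CLOSED
  event#15 t=33s outcome=S: state=CLOSED
  event#16 t=37s outcome=S: state=CLOSED
  event#17 t=41s outcome=S: state=CLOSED
  event#18 t=43s outcome=F: state=CLOSED
  event#19 t=47s outcome=S: state=CLOSED
  event#20 t=51s outcome=F: state=CLOSED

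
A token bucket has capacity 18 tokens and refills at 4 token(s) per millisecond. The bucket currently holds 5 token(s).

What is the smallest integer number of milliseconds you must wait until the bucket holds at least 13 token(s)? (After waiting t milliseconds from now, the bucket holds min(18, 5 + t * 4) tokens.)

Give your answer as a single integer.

Need 5 + t * 4 >= 13, so t >= 8/4.
Smallest integer t = ceil(8/4) = 2.

Answer: 2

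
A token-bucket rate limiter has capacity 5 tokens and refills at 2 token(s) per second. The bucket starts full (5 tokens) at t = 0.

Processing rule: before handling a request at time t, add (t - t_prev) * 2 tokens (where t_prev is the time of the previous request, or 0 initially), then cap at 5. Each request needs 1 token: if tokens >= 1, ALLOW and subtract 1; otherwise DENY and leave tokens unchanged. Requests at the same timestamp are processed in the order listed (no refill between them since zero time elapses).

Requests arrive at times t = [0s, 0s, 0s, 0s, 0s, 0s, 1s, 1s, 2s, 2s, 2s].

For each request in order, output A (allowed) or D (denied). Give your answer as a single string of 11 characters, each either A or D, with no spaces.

Answer: AAAAADAAAAD

Derivation:
Simulating step by step:
  req#1 t=0s: ALLOW
  req#2 t=0s: ALLOW
  req#3 t=0s: ALLOW
  req#4 t=0s: ALLOW
  req#5 t=0s: ALLOW
  req#6 t=0s: DENY
  req#7 t=1s: ALLOW
  req#8 t=1s: ALLOW
  req#9 t=2s: ALLOW
  req#10 t=2s: ALLOW
  req#11 t=2s: DENY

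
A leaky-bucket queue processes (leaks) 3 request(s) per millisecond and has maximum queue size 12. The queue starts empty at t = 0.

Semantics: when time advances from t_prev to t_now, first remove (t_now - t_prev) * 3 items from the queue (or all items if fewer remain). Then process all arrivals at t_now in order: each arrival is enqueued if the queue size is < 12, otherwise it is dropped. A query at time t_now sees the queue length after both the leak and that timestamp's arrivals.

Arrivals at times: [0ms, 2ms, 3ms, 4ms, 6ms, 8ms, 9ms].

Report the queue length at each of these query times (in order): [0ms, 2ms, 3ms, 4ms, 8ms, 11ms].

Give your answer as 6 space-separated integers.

Queue lengths at query times:
  query t=0ms: backlog = 1
  query t=2ms: backlog = 1
  query t=3ms: backlog = 1
  query t=4ms: backlog = 1
  query t=8ms: backlog = 1
  query t=11ms: backlog = 0

Answer: 1 1 1 1 1 0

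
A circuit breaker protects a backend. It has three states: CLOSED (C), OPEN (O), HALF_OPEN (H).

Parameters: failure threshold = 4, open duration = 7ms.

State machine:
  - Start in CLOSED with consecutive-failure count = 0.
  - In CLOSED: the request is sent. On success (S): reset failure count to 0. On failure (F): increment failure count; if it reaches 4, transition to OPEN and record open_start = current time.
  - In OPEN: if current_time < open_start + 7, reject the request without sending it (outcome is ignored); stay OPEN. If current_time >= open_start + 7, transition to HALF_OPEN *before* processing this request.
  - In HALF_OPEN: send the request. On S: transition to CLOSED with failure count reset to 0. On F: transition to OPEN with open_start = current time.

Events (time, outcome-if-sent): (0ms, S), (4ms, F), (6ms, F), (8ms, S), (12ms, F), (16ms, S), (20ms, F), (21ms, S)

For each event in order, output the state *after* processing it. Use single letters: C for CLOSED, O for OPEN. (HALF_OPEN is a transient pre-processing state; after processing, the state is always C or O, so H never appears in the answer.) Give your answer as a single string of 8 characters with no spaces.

Answer: CCCCCCCC

Derivation:
State after each event:
  event#1 t=0ms outcome=S: state=CLOSED
  event#2 t=4ms outcome=F: state=CLOSED
  event#3 t=6ms outcome=F: state=CLOSED
  event#4 t=8ms outcome=S: state=CLOSED
  event#5 t=12ms outcome=F: state=CLOSED
  event#6 t=16ms outcome=S: state=CLOSED
  event#7 t=20ms outcome=F: state=CLOSED
  event#8 t=21ms outcome=S: state=CLOSED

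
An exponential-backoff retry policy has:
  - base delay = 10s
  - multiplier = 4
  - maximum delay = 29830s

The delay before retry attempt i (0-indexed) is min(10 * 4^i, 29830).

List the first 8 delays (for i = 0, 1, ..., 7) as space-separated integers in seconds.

Computing each delay:
  i=0: min(10*4^0, 29830) = 10
  i=1: min(10*4^1, 29830) = 40
  i=2: min(10*4^2, 29830) = 160
  i=3: min(10*4^3, 29830) = 640
  i=4: min(10*4^4, 29830) = 2560
  i=5: min(10*4^5, 29830) = 10240
  i=6: min(10*4^6, 29830) = 29830
  i=7: min(10*4^7, 29830) = 29830

Answer: 10 40 160 640 2560 10240 29830 29830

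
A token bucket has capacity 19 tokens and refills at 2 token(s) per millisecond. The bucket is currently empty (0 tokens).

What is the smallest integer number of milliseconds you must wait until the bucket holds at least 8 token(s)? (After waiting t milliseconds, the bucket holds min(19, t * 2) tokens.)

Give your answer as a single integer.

Answer: 4

Derivation:
Need t * 2 >= 8, so t >= 8/2.
Smallest integer t = ceil(8/2) = 4.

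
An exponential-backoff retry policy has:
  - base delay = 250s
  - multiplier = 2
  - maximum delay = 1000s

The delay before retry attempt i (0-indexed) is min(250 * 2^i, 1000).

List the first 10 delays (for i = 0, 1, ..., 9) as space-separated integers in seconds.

Computing each delay:
  i=0: min(250*2^0, 1000) = 250
  i=1: min(250*2^1, 1000) = 500
  i=2: min(250*2^2, 1000) = 1000
  i=3: min(250*2^3, 1000) = 1000
  i=4: min(250*2^4, 1000) = 1000
  i=5: min(250*2^5, 1000) = 1000
  i=6: min(250*2^6, 1000) = 1000
  i=7: min(250*2^7, 1000) = 1000
  i=8: min(250*2^8, 1000) = 1000
  i=9: min(250*2^9, 1000) = 1000

Answer: 250 500 1000 1000 1000 1000 1000 1000 1000 1000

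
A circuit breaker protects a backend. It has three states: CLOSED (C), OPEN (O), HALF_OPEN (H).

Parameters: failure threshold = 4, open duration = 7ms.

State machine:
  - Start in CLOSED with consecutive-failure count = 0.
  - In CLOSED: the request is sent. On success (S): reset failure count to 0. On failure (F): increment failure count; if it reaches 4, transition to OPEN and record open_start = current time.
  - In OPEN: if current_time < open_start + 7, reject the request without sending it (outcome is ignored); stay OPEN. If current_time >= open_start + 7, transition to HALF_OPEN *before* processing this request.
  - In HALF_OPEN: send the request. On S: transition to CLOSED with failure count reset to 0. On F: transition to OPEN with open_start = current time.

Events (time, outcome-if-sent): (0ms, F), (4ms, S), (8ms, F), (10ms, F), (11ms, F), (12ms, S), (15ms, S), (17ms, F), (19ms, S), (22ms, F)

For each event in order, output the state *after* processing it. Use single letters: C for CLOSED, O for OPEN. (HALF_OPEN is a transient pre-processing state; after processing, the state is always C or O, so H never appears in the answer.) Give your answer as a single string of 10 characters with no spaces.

Answer: CCCCCCCCCC

Derivation:
State after each event:
  event#1 t=0ms outcome=F: state=CLOSED
  event#2 t=4ms outcome=S: state=CLOSED
  event#3 t=8ms outcome=F: state=CLOSED
  event#4 t=10ms outcome=F: state=CLOSED
  event#5 t=11ms outcome=F: state=CLOSED
  event#6 t=12ms outcome=S: state=CLOSED
  event#7 t=15ms outcome=S: state=CLOSED
  event#8 t=17ms outcome=F: state=CLOSED
  event#9 t=19ms outcome=S: state=CLOSED
  event#10 t=22ms outcome=F: state=CLOSED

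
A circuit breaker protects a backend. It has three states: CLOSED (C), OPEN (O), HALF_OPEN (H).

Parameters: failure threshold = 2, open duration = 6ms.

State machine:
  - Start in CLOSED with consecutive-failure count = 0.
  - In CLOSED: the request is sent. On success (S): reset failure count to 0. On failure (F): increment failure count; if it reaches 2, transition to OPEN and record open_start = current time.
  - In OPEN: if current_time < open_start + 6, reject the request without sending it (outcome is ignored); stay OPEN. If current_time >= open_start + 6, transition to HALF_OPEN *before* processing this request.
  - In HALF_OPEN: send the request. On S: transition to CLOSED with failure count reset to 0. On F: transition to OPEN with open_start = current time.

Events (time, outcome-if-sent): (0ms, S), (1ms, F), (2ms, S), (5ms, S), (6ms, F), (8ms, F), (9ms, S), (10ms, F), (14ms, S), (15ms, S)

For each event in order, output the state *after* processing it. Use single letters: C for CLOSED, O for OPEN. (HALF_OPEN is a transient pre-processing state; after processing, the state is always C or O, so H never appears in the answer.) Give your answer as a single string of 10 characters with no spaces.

Answer: CCCCCOOOCC

Derivation:
State after each event:
  event#1 t=0ms outcome=S: state=CLOSED
  event#2 t=1ms outcome=F: state=CLOSED
  event#3 t=2ms outcome=S: state=CLOSED
  event#4 t=5ms outcome=S: state=CLOSED
  event#5 t=6ms outcome=F: state=CLOSED
  event#6 t=8ms outcome=F: state=OPEN
  event#7 t=9ms outcome=S: state=OPEN
  event#8 t=10ms outcome=F: state=OPEN
  event#9 t=14ms outcome=S: state=CLOSED
  event#10 t=15ms outcome=S: state=CLOSED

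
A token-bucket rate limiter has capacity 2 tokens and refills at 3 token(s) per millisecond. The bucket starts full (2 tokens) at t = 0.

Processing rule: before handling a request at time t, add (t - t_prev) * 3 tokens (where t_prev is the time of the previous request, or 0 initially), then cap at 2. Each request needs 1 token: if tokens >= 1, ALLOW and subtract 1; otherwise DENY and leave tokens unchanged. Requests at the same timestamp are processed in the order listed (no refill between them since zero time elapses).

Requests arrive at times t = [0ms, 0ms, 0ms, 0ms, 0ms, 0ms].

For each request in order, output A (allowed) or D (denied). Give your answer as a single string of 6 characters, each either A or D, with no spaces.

Answer: AADDDD

Derivation:
Simulating step by step:
  req#1 t=0ms: ALLOW
  req#2 t=0ms: ALLOW
  req#3 t=0ms: DENY
  req#4 t=0ms: DENY
  req#5 t=0ms: DENY
  req#6 t=0ms: DENY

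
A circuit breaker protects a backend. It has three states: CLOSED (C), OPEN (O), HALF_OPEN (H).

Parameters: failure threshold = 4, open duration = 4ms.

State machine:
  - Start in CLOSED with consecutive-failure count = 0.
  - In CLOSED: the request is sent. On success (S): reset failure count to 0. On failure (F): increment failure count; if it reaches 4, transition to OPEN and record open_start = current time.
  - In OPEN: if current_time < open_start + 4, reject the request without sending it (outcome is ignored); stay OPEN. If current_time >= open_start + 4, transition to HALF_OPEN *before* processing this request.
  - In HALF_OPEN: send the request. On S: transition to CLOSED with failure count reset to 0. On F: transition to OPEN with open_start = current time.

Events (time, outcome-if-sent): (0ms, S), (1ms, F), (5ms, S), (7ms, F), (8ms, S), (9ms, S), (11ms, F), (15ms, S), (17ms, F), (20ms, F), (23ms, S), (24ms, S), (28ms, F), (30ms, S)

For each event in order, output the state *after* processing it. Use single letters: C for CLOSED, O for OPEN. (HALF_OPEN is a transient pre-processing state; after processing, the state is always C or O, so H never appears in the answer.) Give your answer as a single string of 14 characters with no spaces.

Answer: CCCCCCCCCCCCCC

Derivation:
State after each event:
  event#1 t=0ms outcome=S: state=CLOSED
  event#2 t=1ms outcome=F: state=CLOSED
  event#3 t=5ms outcome=S: state=CLOSED
  event#4 t=7ms outcome=F: state=CLOSED
  event#5 t=8ms outcome=S: state=CLOSED
  event#6 t=9ms outcome=S: state=CLOSED
  event#7 t=11ms outcome=F: state=CLOSED
  event#8 t=15ms outcome=S: state=CLOSED
  event#9 t=17ms outcome=F: state=CLOSED
  event#10 t=20ms outcome=F: state=CLOSED
  event#11 t=23ms outcome=S: state=CLOSED
  event#12 t=24ms outcome=S: state=CLOSED
  event#13 t=28ms outcome=F: state=CLOSED
  event#14 t=30ms outcome=S: state=CLOSED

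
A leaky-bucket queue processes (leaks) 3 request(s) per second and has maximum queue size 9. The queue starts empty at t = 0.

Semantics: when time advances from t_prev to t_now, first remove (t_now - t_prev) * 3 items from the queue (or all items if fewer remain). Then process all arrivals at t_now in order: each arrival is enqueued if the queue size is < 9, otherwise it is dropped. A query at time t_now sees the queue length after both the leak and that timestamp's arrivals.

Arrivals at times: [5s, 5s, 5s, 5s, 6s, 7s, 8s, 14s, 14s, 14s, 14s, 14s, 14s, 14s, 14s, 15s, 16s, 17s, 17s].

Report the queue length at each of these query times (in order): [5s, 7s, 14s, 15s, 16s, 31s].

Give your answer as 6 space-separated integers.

Queue lengths at query times:
  query t=5s: backlog = 4
  query t=7s: backlog = 1
  query t=14s: backlog = 8
  query t=15s: backlog = 6
  query t=16s: backlog = 4
  query t=31s: backlog = 0

Answer: 4 1 8 6 4 0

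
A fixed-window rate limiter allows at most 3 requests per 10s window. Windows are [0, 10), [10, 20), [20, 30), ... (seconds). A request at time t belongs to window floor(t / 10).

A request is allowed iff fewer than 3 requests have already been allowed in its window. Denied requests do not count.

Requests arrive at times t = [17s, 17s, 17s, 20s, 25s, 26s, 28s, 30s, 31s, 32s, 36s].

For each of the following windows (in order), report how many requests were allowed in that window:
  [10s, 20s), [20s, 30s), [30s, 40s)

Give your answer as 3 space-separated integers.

Processing requests:
  req#1 t=17s (window 1): ALLOW
  req#2 t=17s (window 1): ALLOW
  req#3 t=17s (window 1): ALLOW
  req#4 t=20s (window 2): ALLOW
  req#5 t=25s (window 2): ALLOW
  req#6 t=26s (window 2): ALLOW
  req#7 t=28s (window 2): DENY
  req#8 t=30s (window 3): ALLOW
  req#9 t=31s (window 3): ALLOW
  req#10 t=32s (window 3): ALLOW
  req#11 t=36s (window 3): DENY

Allowed counts by window: 3 3 3

Answer: 3 3 3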